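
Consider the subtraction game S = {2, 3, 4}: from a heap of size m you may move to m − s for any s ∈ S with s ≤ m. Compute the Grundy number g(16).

2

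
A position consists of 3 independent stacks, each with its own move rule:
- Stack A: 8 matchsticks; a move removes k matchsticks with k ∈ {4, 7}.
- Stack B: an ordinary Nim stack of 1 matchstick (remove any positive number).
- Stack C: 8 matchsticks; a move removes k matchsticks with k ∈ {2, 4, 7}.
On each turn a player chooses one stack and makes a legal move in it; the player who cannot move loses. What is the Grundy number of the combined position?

For stack A, compute g(0), g(1), … with moves {4, 7}:
k:     0  1  2  3  4  5  6  7  8
g(k):  0  0  0  0  1  1  1  1  2
So g(8) = 2.
Stack B is a plain Nim stack of size 1, so its Grundy value is 1.
For stack C, compute g(0), g(1), … with moves {2, 4, 7}:
g(0) = mex{} = 0
g(1) = mex{} = 0
g(2) = mex{0} = 1
g(3) = mex{0} = 1
g(4) = mex{0,1} = 2
g(5) = mex{0,1} = 2
g(6) = mex{1,2} = 0
g(7) = mex{0,1,2} = 3
g(8) = mex{0,2} = 1
So g(8) = 1.
The value of a disjunctive sum is the nim-sum of the parts.
Combined value = 2 XOR 1 XOR 1 = 2.

2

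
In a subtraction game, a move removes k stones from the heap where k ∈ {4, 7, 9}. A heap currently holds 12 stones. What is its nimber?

3

Grundy values for subtraction set {4, 7, 9}:
k:     0  1  2  3  4  5  6  7  8  9 10 11 12
g(k):  0  0  0  0  1  1  1  1  2  2  2  2  3
So g(12) = 3.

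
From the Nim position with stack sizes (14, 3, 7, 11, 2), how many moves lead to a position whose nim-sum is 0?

Nim-sum: 14 ⊕ 3 ⊕ 7 ⊕ 11 ⊕ 2 = 3.
The overall nim-sum is X = 3. A stack of size p has a winning move iff p XOR X < p (reduce it to p XOR X).
  14: 14 XOR 3 = 13 < 14 — winning move (to 13).
  3: 3 XOR 3 = 0 < 3 — winning move (to 0).
  7: 7 XOR 3 = 4 < 7 — winning move (to 4).
  11: 11 XOR 3 = 8 < 11 — winning move (to 8).
  2: 2 XOR 3 = 1 < 2 — winning move (to 1).
That gives 5 winning moves.

5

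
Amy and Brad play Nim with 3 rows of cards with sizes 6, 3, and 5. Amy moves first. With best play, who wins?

Brad wins

Nim-sum: 6 ^ 3 ^ 5 = 0.
The nim-sum is 0, so this is a P-position: the player to move is in a losing position under optimal play; Amy is about to move from it and so loses — Brad wins.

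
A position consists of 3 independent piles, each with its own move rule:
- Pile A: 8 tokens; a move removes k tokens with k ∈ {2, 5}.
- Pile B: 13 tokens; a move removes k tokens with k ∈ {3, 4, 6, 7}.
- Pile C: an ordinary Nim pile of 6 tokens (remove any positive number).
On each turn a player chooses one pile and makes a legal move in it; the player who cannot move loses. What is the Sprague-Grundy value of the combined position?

Build the Grundy sequence for pile A with g(k) = mex{g(k−s) : s ∈ {2, 5}, s ≤ k}:
k:     0  1  2  3  4  5  6  7  8
g(k):  0  0  1  1  0  2  1  0  0
So g(8) = 0.
Build the Grundy sequence for pile B with g(k) = mex{g(k−s) : s ∈ {3, 4, 6, 7}, s ≤ k}:
k:     0  1  2  3  4  5  6  7  8  9 10 11 12 13
g(k):  0  0  0  1  1  1  2  2  2  3  0  0  0  1
So g(13) = 1.
Pile C is a plain Nim pile of size 6, so its Grundy value is 6.
The value of a disjunctive sum is the nim-sum of the parts.
Combined value = 0 XOR 1 XOR 6 = 7.

7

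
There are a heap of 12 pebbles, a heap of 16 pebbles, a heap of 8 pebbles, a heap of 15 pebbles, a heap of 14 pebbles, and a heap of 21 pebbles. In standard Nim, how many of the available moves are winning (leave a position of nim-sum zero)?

0

Write each in binary and XOR column by column:
  01100  (12)
  10000  (16)
  01000  (8)
  01111  (15)
  01110  (14)
  10101  (21)
  -----
  00000  (0)
The nim-sum is already 0, so every move leaves a nonzero nim-sum — there are no winning moves.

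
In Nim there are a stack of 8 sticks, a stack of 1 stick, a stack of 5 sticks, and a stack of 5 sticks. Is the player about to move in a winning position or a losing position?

Compute the nim-sum pairwise:
8 ^ 1 = 9
9 ^ 5 = 12
12 ^ 5 = 9
The nim-sum is 9 ≠ 0, so this is an N-position: the player to move can win.

Winning position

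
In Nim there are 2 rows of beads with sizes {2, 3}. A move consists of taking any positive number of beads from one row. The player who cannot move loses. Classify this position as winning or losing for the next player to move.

Winning position

Write each in binary and XOR column by column:
  10  (2)
  11  (3)
  --
  01  (1)
The nim-sum is 1 ≠ 0, so this is an N-position: the player to move can win.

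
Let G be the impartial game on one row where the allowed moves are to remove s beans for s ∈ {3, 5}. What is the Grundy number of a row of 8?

0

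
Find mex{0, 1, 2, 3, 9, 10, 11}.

4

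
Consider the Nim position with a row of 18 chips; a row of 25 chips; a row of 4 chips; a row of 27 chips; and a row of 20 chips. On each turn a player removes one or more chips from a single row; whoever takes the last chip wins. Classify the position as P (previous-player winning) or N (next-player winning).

Nim-sum: 18 ⊕ 25 ⊕ 4 ⊕ 27 ⊕ 20 = 0.
The nim-sum is 0, so this is a P-position: the player to move is in a losing position under optimal play.

P-position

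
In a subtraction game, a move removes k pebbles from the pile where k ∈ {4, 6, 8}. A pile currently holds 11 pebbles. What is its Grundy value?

2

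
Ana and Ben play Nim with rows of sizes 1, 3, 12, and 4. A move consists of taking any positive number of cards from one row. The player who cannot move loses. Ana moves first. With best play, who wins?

Ana wins

Write each in binary and XOR column by column:
  0001  (1)
  0011  (3)
  1100  (12)
  0100  (4)
  ----
  1010  (10)
The nim-sum is 10 ≠ 0, so this is an N-position: the player to move can win; Ana has a winning move.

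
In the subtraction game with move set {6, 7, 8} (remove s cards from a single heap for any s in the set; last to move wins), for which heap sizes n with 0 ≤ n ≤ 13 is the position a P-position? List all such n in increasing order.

Build the Grundy sequence with g(k) = mex{g(k−s) : s ∈ {6, 7, 8}, s ≤ k}:
g(0) = mex{} = 0
g(1) = mex{} = 0
g(2) = mex{} = 0
g(3) = mex{} = 0
g(4) = mex{} = 0
g(5) = mex{} = 0
g(6) = mex{0} = 1
g(7) = mex{0} = 1
g(8) = mex{0} = 1
g(9) = mex{0} = 1
g(10) = mex{0} = 1
g(11) = mex{0} = 1
g(12) = mex{0,1} = 2
g(13) = mex{0,1} = 2
The P-positions (g = 0) in 0..13 are 0, 1, 2, 3, 4, 5.

0, 1, 2, 3, 4, 5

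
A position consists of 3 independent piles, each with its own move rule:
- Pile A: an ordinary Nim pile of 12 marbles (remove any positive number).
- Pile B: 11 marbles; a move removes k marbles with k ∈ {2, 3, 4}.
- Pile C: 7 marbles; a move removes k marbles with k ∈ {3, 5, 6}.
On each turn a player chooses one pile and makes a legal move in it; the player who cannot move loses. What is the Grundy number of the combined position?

Pile A is a plain Nim pile of size 12, so its Grundy value is 12.
Build the Grundy sequence for pile B with g(k) = mex{g(k−s) : s ∈ {2, 3, 4}, s ≤ k}:
g(0) = mex{} = 0
g(1) = mex{} = 0
g(2) = mex{0} = 1
g(3) = mex{0} = 1
g(4) = mex{0,1} = 2
g(5) = mex{0,1} = 2
g(6) = mex{1,2} = 0
g(7) = mex{1,2} = 0
g(8) = mex{0,2} = 1
g(9) = mex{0,2} = 1
g(10) = mex{0,1} = 2
g(11) = mex{0,1} = 2
So g(11) = 2.
Grundy values for pile C (subtraction set {3, 5, 6}):
g(0) = mex{} = 0
g(1) = mex{} = 0
g(2) = mex{} = 0
g(3) = mex{0} = 1
g(4) = mex{0} = 1
g(5) = mex{0} = 1
g(6) = mex{0,1} = 2
g(7) = mex{0,1} = 2
So g(7) = 2.
By the Sprague-Grundy theorem, the Grundy value of a sum of independent games is the XOR of the component values.
Combined value = 12 ⊕ 2 ⊕ 2 = 12.

12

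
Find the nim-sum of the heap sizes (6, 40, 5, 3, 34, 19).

Nim-sum: 6 ⊕ 40 ⊕ 5 ⊕ 3 ⊕ 34 ⊕ 19 = 25.

25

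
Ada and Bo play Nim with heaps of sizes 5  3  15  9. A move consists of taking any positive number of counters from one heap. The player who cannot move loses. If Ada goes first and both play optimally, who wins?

Bo wins

Compute the nim-sum pairwise:
5 ⊕ 3 = 6
6 ⊕ 15 = 9
9 ⊕ 9 = 0
The nim-sum is 0, so this is a P-position: the player to move is in a losing position under optimal play; Ada is about to move from it and so loses — Bo wins.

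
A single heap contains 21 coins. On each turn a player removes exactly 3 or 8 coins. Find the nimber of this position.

Compute g(0), g(1), … for moves {3, 8}:
k:     0  1  2  3  4  5  6  7  8  9 10 11 12 13 14 15 16 17 18 19 20 21
g(k):  0  0  0  1  1  1  0  0  2  1  1  0  0  0  1  1  1  0  0  2  1  1
So g(21) = 1.

1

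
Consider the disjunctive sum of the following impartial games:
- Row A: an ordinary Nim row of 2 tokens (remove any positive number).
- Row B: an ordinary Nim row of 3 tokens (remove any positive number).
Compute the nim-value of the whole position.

Row A is a plain Nim row of size 2, so its Grundy value is 2.
Row B is a plain Nim row of size 3, so its Grundy value is 3.
The value of a disjunctive sum is the nim-sum of the parts.
Combined value = 2 ⊕ 3 = 1.

1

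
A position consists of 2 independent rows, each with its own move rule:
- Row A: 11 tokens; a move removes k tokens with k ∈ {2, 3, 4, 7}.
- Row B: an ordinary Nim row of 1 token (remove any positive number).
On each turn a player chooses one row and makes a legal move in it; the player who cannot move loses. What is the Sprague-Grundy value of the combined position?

Build the Grundy sequence for row A with g(k) = mex{g(k−s) : s ∈ {2, 3, 4, 7}, s ≤ k}:
k:     0  1  2  3  4  5  6  7  8  9 10 11
g(k):  0  0  1  1  2  2  0  3  1  4  2  0
So g(11) = 0.
Row B is a plain Nim row of size 1, so its Grundy value is 1.
The value of a disjunctive sum is the nim-sum of the parts.
Combined value = 0 ⊕ 1 = 1.

1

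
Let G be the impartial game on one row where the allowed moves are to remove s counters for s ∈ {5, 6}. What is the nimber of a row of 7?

Build the Grundy sequence with g(k) = mex{g(k−s) : s ∈ {5, 6}, s ≤ k}:
k:     0  1  2  3  4  5  6  7
g(k):  0  0  0  0  0  1  1  1
So g(7) = 1.

1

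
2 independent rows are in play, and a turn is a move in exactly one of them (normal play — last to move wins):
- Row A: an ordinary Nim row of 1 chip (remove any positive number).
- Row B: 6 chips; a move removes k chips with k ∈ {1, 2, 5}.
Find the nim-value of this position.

1

Row A is a plain Nim row of size 1, so its Grundy value is 1.
For row B, compute g(0), g(1), … with moves {1, 2, 5}:
k:     0  1  2  3  4  5  6
g(k):  0  1  2  0  1  2  0
So g(6) = 0.
The value of a disjunctive sum is the nim-sum of the parts.
Combined value = 1 ⊕ 0 = 1.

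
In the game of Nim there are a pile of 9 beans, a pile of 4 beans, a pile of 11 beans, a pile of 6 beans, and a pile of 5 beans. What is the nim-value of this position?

5

Nim-sum: 9 XOR 4 XOR 11 XOR 6 XOR 5 = 5.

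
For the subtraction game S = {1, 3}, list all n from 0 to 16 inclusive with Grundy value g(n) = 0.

0, 2, 4, 6, 8, 10, 12, 14, 16

Grundy values for subtraction set {1, 3}:
k:     0  1  2  3  4  5  6  7  8  9 10 11 12 13 14 15 16
g(k):  0  1  0  1  0  1  0  1  0  1  0  1  0  1  0  1  0
The P-positions (g = 0) in 0..16 are 0, 2, 4, 6, 8, 10, 12, 14, 16.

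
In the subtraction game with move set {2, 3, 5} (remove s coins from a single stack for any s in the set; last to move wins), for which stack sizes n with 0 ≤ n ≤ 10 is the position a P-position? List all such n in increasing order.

Compute g(0), g(1), … for moves {2, 3, 5}:
g(0) = mex{} = 0
g(1) = mex{} = 0
g(2) = mex{0} = 1
g(3) = mex{0} = 1
g(4) = mex{0,1} = 2
g(5) = mex{0,1} = 2
g(6) = mex{0,1,2} = 3
g(7) = mex{1,2} = 0
g(8) = mex{1,2,3} = 0
g(9) = mex{0,2,3} = 1
g(10) = mex{0,2} = 1
The P-positions (g = 0) in 0..10 are 0, 1, 7, 8.

0, 1, 7, 8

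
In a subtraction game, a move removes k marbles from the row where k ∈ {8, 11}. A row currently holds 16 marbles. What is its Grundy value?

Build the Grundy sequence with g(k) = mex{g(k−s) : s ∈ {8, 11}, s ≤ k}:
k:     0  1  2  3  4  5  6  7  8  9 10 11 12 13 14 15 16
g(k):  0  0  0  0  0  0  0  0  1  1  1  1  1  1  1  1  2
So g(16) = 2.

2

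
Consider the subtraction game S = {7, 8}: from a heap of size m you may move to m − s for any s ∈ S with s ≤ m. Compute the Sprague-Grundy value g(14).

Build the Grundy sequence with g(k) = mex{g(k−s) : s ∈ {7, 8}, s ≤ k}:
g(0) = mex{} = 0
g(1) = mex{} = 0
g(2) = mex{} = 0
g(3) = mex{} = 0
g(4) = mex{} = 0
g(5) = mex{} = 0
g(6) = mex{} = 0
g(7) = mex{0} = 1
g(8) = mex{0} = 1
g(9) = mex{0} = 1
g(10) = mex{0} = 1
g(11) = mex{0} = 1
g(12) = mex{0} = 1
g(13) = mex{0} = 1
g(14) = mex{0,1} = 2
So g(14) = 2.

2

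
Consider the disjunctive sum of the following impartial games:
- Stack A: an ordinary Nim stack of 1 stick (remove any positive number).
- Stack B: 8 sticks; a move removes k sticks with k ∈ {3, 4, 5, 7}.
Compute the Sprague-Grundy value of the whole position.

3

Stack A is a plain Nim stack of size 1, so its Grundy value is 1.
For stack B, compute g(0), g(1), … with moves {3, 4, 5, 7}:
k:     0  1  2  3  4  5  6  7  8
g(k):  0  0  0  1  1  1  2  2  2
So g(8) = 2.
By the Sprague-Grundy theorem, the Grundy value of a sum of independent games is the XOR of the component values.
Combined value = 1 ⊕ 2 = 3.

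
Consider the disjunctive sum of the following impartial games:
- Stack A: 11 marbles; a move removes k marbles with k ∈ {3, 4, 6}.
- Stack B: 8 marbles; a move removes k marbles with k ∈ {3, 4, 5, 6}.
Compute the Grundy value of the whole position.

2

Build the Grundy sequence for stack A with g(k) = mex{g(k−s) : s ∈ {3, 4, 6}, s ≤ k}:
k:     0  1  2  3  4  5  6  7  8  9 10 11
g(k):  0  0  0  1  1  1  2  2  2  0  0  0
So g(11) = 0.
For stack B, compute g(0), g(1), … with moves {3, 4, 5, 6}:
g(0) = mex{} = 0
g(1) = mex{} = 0
g(2) = mex{} = 0
g(3) = mex{0} = 1
g(4) = mex{0} = 1
g(5) = mex{0} = 1
g(6) = mex{0,1} = 2
g(7) = mex{0,1} = 2
g(8) = mex{0,1} = 2
So g(8) = 2.
By the Sprague-Grundy theorem, the Grundy value of a sum of independent games is the XOR of the component values.
Combined value = 0 XOR 2 = 2.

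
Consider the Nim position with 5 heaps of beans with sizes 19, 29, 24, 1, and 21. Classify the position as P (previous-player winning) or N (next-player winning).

Write each in binary and XOR column by column:
  10011  (19)
  11101  (29)
  11000  (24)
  00001  (1)
  10101  (21)
  -----
  00010  (2)
The nim-sum is 2 ≠ 0, so this is an N-position: the player to move can win.

N-position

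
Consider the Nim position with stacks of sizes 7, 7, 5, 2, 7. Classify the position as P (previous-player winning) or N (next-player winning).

Nim-sum: 7 ^ 7 ^ 5 ^ 2 ^ 7 = 0.
The nim-sum is 0, so this is a P-position: the player to move is in a losing position under optimal play.

P-position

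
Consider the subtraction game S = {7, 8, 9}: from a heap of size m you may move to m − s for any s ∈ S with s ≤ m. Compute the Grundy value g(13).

1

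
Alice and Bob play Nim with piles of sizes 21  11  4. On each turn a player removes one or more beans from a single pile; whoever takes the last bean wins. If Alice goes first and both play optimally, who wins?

Alice wins

Compute the nim-sum pairwise:
21 ⊕ 11 = 30
30 ⊕ 4 = 26
The nim-sum is 26 ≠ 0, so this is an N-position: the player to move can win; Alice has a winning move.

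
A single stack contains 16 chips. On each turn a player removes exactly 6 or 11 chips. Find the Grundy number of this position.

Compute g(0), g(1), … for moves {6, 11}:
k:     0  1  2  3  4  5  6  7  8  9 10 11 12 13 14 15 16
g(k):  0  0  0  0  0  0  1  1  1  1  1  1  2  2  2  2  2
So g(16) = 2.

2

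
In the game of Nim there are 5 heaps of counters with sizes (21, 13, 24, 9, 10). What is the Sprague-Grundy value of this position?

3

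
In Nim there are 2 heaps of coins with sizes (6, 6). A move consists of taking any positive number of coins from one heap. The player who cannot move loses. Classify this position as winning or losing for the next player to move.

Compute the nim-sum pairwise:
6 XOR 6 = 0
The nim-sum is 0, so this is a P-position: the player to move is in a losing position under optimal play.

Losing position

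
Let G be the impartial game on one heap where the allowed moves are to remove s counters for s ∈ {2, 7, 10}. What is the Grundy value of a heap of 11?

1

Grundy values for subtraction set {2, 7, 10}:
g(0) = mex{} = 0
g(1) = mex{} = 0
g(2) = mex{0} = 1
g(3) = mex{0} = 1
g(4) = mex{1} = 0
g(5) = mex{1} = 0
g(6) = mex{0} = 1
g(7) = mex{0} = 1
g(8) = mex{0,1} = 2
g(9) = mex{1} = 0
g(10) = mex{0,1,2} = 3
g(11) = mex{0} = 1
So g(11) = 1.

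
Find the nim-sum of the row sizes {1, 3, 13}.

In binary:
  0001  (1)
  0011  (3)
  1101  (13)
  ----
  1111  (15)

15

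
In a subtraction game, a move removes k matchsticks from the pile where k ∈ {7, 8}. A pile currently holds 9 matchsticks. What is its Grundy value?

1

Compute g(0), g(1), … for moves {7, 8}:
g(0) = mex{} = 0
g(1) = mex{} = 0
g(2) = mex{} = 0
g(3) = mex{} = 0
g(4) = mex{} = 0
g(5) = mex{} = 0
g(6) = mex{} = 0
g(7) = mex{0} = 1
g(8) = mex{0} = 1
g(9) = mex{0} = 1
So g(9) = 1.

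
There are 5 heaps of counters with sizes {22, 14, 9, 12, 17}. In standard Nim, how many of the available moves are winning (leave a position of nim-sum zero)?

3

Compute the nim-sum pairwise:
22 ^ 14 = 24
24 ^ 9 = 17
17 ^ 12 = 29
29 ^ 17 = 12
The overall nim-sum is X = 12. A heap of size p has a winning move iff p XOR X < p (reduce it to p XOR X).
  22: 22 XOR 12 = 26 ≥ 22 — no move.
  14: 14 XOR 12 = 2 < 14 — winning move (to 2).
  9: 9 XOR 12 = 5 < 9 — winning move (to 5).
  12: 12 XOR 12 = 0 < 12 — winning move (to 0).
  17: 17 XOR 12 = 29 ≥ 17 — no move.
That gives 3 winning moves.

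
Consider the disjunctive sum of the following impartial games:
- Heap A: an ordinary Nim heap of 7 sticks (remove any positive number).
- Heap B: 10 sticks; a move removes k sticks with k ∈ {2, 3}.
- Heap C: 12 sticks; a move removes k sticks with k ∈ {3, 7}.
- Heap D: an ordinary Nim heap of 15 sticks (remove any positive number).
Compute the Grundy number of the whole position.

8

Heap A is a plain Nim heap of size 7, so its Grundy value is 7.
Grundy values for heap B (subtraction set {2, 3}):
g(0) = mex{} = 0
g(1) = mex{} = 0
g(2) = mex{0} = 1
g(3) = mex{0} = 1
g(4) = mex{0,1} = 2
g(5) = mex{1} = 0
g(6) = mex{1,2} = 0
g(7) = mex{0,2} = 1
g(8) = mex{0} = 1
g(9) = mex{0,1} = 2
g(10) = mex{1} = 0
So g(10) = 0.
Grundy values for heap C (subtraction set {3, 7}):
k:     0  1  2  3  4  5  6  7  8  9 10 11 12
g(k):  0  0  0  1  1  1  0  2  2  1  0  0  0
So g(12) = 0.
Heap D is a plain Nim heap of size 15, so its Grundy value is 15.
By the Sprague-Grundy theorem, the Grundy value of a sum of independent games is the XOR of the component values.
Combined value = 7 ⊕ 0 ⊕ 0 ⊕ 15 = 8.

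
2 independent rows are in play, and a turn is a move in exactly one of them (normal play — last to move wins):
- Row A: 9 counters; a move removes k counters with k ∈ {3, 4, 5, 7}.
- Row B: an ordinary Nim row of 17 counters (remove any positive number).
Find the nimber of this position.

18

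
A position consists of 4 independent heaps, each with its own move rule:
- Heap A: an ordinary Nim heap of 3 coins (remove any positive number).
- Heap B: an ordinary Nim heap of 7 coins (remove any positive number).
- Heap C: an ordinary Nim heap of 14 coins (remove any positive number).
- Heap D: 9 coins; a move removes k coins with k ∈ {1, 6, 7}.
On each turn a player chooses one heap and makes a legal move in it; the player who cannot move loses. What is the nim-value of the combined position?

9

Heap A is a plain Nim heap of size 3, so its Grundy value is 3.
Heap B is a plain Nim heap of size 7, so its Grundy value is 7.
Heap C is a plain Nim heap of size 14, so its Grundy value is 14.
For heap D, compute g(0), g(1), … with moves {1, 6, 7}:
k:     0  1  2  3  4  5  6  7  8  9
g(k):  0  1  0  1  0  1  2  3  2  3
So g(9) = 3.
By the Sprague-Grundy theorem, the Grundy value of a sum of independent games is the XOR of the component values.
Combined value = 3 XOR 7 XOR 14 XOR 3 = 9.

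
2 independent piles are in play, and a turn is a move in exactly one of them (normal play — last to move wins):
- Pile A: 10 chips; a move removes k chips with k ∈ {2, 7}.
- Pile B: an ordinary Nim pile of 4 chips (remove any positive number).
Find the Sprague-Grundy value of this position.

4

Build the Grundy sequence for pile A with g(k) = mex{g(k−s) : s ∈ {2, 7}, s ≤ k}:
k:     0  1  2  3  4  5  6  7  8  9 10
g(k):  0  0  1  1  0  0  1  1  2  0  0
So g(10) = 0.
Pile B is a plain Nim pile of size 4, so its Grundy value is 4.
The value of a disjunctive sum is the nim-sum of the parts.
Combined value = 0 ⊕ 4 = 4.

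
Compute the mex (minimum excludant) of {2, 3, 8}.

0 is not in the set, so the mex is 0.

0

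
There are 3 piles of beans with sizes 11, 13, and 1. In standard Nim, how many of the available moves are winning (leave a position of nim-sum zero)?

1

Nim-sum: 11 XOR 13 XOR 1 = 7.
The overall nim-sum is X = 7. A pile of size p has a winning move iff p XOR X < p (reduce it to p XOR X).
  11: 11 XOR 7 = 12 ≥ 11 — no move.
  13: 13 XOR 7 = 10 < 13 — winning move (to 10).
  1: 1 XOR 7 = 6 ≥ 1 — no move.
That gives 1 winning move.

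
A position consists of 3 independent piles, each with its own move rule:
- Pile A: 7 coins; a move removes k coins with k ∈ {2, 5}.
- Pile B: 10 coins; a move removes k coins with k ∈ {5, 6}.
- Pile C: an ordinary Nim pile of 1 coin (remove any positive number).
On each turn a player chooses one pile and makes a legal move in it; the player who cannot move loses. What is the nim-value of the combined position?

Build the Grundy sequence for pile A with g(k) = mex{g(k−s) : s ∈ {2, 5}, s ≤ k}:
k:     0  1  2  3  4  5  6  7
g(k):  0  0  1  1  0  2  1  0
So g(7) = 0.
Build the Grundy sequence for pile B with g(k) = mex{g(k−s) : s ∈ {5, 6}, s ≤ k}:
k:     0  1  2  3  4  5  6  7  8  9 10
g(k):  0  0  0  0  0  1  1  1  1  1  2
So g(10) = 2.
Pile C is a plain Nim pile of size 1, so its Grundy value is 1.
By the Sprague-Grundy theorem, the Grundy value of a sum of independent games is the XOR of the component values.
Combined value = 0 ⊕ 2 ⊕ 1 = 3.

3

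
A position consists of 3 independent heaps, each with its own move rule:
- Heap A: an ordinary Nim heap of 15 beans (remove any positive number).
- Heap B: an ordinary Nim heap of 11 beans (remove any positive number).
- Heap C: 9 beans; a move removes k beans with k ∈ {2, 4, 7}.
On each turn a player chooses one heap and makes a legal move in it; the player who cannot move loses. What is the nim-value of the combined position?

4

Heap A is a plain Nim heap of size 15, so its Grundy value is 15.
Heap B is a plain Nim heap of size 11, so its Grundy value is 11.
For heap C, compute g(0), g(1), … with moves {2, 4, 7}:
k:     0  1  2  3  4  5  6  7  8  9
g(k):  0  0  1  1  2  2  0  3  1  0
So g(9) = 0.
By the Sprague-Grundy theorem, the Grundy value of a sum of independent games is the XOR of the component values.
Combined value = 15 XOR 11 XOR 0 = 4.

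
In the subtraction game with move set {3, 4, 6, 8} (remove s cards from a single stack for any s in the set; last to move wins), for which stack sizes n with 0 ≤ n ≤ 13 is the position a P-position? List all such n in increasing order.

Grundy values for subtraction set {3, 4, 6, 8}:
g(0) = mex{} = 0
g(1) = mex{} = 0
g(2) = mex{} = 0
g(3) = mex{0} = 1
g(4) = mex{0} = 1
g(5) = mex{0} = 1
g(6) = mex{0,1} = 2
g(7) = mex{0,1} = 2
g(8) = mex{0,1} = 2
g(9) = mex{0,1,2} = 3
g(10) = mex{0,1,2} = 3
g(11) = mex{1,2} = 0
g(12) = mex{1,2,3} = 0
g(13) = mex{1,2,3} = 0
The P-positions (g = 0) in 0..13 are 0, 1, 2, 11, 12, 13.

0, 1, 2, 11, 12, 13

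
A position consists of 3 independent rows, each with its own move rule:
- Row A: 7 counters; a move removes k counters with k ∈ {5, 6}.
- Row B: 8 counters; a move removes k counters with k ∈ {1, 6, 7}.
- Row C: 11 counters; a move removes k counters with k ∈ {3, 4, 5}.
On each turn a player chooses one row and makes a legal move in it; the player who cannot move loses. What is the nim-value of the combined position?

2

Grundy values for row A (subtraction set {5, 6}):
g(0) = mex{} = 0
g(1) = mex{} = 0
g(2) = mex{} = 0
g(3) = mex{} = 0
g(4) = mex{} = 0
g(5) = mex{0} = 1
g(6) = mex{0} = 1
g(7) = mex{0} = 1
So g(7) = 1.
For row B, compute g(0), g(1), … with moves {1, 6, 7}:
g(0) = mex{} = 0
g(1) = mex{0} = 1
g(2) = mex{1} = 0
g(3) = mex{0} = 1
g(4) = mex{1} = 0
g(5) = mex{0} = 1
g(6) = mex{0,1} = 2
g(7) = mex{0,1,2} = 3
g(8) = mex{0,1,3} = 2
So g(8) = 2.
Build the Grundy sequence for row C with g(k) = mex{g(k−s) : s ∈ {3, 4, 5}, s ≤ k}:
k:     0  1  2  3  4  5  6  7  8  9 10 11
g(k):  0  0  0  1  1  1  2  2  0  0  0  1
So g(11) = 1.
The value of a disjunctive sum is the nim-sum of the parts.
Combined value = 1 XOR 2 XOR 1 = 2.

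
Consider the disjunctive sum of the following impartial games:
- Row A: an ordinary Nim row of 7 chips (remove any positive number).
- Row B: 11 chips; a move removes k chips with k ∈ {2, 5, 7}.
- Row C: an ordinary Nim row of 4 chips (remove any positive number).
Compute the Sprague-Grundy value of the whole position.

0

Row A is a plain Nim row of size 7, so its Grundy value is 7.
Grundy values for row B (subtraction set {2, 5, 7}):
k:     0  1  2  3  4  5  6  7  8  9 10 11
g(k):  0  0  1  1  0  2  1  3  2  2  0  3
So g(11) = 3.
Row C is a plain Nim row of size 4, so its Grundy value is 4.
The value of a disjunctive sum is the nim-sum of the parts.
Combined value = 7 ⊕ 3 ⊕ 4 = 0.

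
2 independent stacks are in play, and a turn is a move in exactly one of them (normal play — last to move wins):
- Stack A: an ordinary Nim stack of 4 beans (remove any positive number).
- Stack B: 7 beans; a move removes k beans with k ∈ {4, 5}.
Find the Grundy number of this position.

5

Stack A is a plain Nim stack of size 4, so its Grundy value is 4.
Grundy values for stack B (subtraction set {4, 5}):
k:     0  1  2  3  4  5  6  7
g(k):  0  0  0  0  1  1  1  1
So g(7) = 1.
The value of a disjunctive sum is the nim-sum of the parts.
Combined value = 4 XOR 1 = 5.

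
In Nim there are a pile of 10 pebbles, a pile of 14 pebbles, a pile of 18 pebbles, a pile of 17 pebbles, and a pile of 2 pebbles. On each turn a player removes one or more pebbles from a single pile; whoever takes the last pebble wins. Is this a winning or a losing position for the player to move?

Winning position

Bitwise XOR of the heap sizes:
  01010  (10)
  01110  (14)
  10010  (18)
  10001  (17)
  00010  (2)
  -----
  00101  (5)
The nim-sum is 5 ≠ 0, so this is an N-position: the player to move can win.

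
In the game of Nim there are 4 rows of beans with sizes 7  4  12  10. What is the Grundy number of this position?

In binary:
  0111  (7)
  0100  (4)
  1100  (12)
  1010  (10)
  ----
  0101  (5)

5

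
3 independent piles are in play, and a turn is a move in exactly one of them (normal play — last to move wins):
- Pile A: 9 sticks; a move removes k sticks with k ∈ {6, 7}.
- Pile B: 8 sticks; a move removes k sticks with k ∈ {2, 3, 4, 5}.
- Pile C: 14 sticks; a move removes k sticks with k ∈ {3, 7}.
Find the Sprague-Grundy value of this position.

0

Build the Grundy sequence for pile A with g(k) = mex{g(k−s) : s ∈ {6, 7}, s ≤ k}:
g(0) = mex{} = 0
g(1) = mex{} = 0
g(2) = mex{} = 0
g(3) = mex{} = 0
g(4) = mex{} = 0
g(5) = mex{} = 0
g(6) = mex{0} = 1
g(7) = mex{0} = 1
g(8) = mex{0} = 1
g(9) = mex{0} = 1
So g(9) = 1.
Grundy values for pile B (subtraction set {2, 3, 4, 5}):
k:     0  1  2  3  4  5  6  7  8
g(k):  0  0  1  1  2  2  3  0  0
So g(8) = 0.
Grundy values for pile C (subtraction set {3, 7}):
k:     0  1  2  3  4  5  6  7  8  9 10 11 12 13 14
g(k):  0  0  0  1  1  1  0  2  2  1  0  0  0  1  1
So g(14) = 1.
The value of a disjunctive sum is the nim-sum of the parts.
Combined value = 1 ⊕ 0 ⊕ 1 = 0.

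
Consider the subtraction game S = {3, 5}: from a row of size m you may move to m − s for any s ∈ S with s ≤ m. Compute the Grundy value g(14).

Compute g(0), g(1), … for moves {3, 5}:
g(0) = mex{} = 0
g(1) = mex{} = 0
g(2) = mex{} = 0
g(3) = mex{0} = 1
g(4) = mex{0} = 1
g(5) = mex{0} = 1
g(6) = mex{0,1} = 2
g(7) = mex{0,1} = 2
g(8) = mex{1} = 0
g(9) = mex{1,2} = 0
g(10) = mex{1,2} = 0
g(11) = mex{0,2} = 1
g(12) = mex{0,2} = 1
g(13) = mex{0} = 1
g(14) = mex{0,1} = 2
So g(14) = 2.

2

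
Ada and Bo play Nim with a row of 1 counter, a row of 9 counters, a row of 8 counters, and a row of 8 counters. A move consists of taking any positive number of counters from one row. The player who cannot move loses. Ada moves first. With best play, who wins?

Ada wins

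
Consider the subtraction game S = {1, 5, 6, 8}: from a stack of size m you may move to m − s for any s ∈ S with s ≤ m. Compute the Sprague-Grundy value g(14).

1

Build the Grundy sequence with g(k) = mex{g(k−s) : s ∈ {1, 5, 6, 8}, s ≤ k}:
g(0) = mex{} = 0
g(1) = mex{0} = 1
g(2) = mex{1} = 0
g(3) = mex{0} = 1
g(4) = mex{1} = 0
g(5) = mex{0} = 1
g(6) = mex{0,1} = 2
g(7) = mex{0,1,2} = 3
g(8) = mex{0,1,3} = 2
g(9) = mex{0,1,2} = 3
g(10) = mex{0,1,3} = 2
g(11) = mex{1,2} = 0
g(12) = mex{0,2,3} = 1
g(13) = mex{1,2,3} = 0
g(14) = mex{0,2,3} = 1
So g(14) = 1.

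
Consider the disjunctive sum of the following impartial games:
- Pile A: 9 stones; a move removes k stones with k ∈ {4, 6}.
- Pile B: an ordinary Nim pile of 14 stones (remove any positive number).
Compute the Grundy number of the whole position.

Build the Grundy sequence for pile A with g(k) = mex{g(k−s) : s ∈ {4, 6}, s ≤ k}:
k:     0  1  2  3  4  5  6  7  8  9
g(k):  0  0  0  0  1  1  1  1  2  2
So g(9) = 2.
Pile B is a plain Nim pile of size 14, so its Grundy value is 14.
The value of a disjunctive sum is the nim-sum of the parts.
Combined value = 2 ⊕ 14 = 12.

12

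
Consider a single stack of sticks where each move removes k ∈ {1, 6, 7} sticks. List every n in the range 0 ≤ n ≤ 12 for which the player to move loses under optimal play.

Grundy values for subtraction set {1, 6, 7}:
k:     0  1  2  3  4  5  6  7  8  9 10 11 12
g(k):  0  1  0  1  0  1  2  3  2  3  2  3  0
The P-positions (g = 0) in 0..12 are 0, 2, 4, 12.

0, 2, 4, 12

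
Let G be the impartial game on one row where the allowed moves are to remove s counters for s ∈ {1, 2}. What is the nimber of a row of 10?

1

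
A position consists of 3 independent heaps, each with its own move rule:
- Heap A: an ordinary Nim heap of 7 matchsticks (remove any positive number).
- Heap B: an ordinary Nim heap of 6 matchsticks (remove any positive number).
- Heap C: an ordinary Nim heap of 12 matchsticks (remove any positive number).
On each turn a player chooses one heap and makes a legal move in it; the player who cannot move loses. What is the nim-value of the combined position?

13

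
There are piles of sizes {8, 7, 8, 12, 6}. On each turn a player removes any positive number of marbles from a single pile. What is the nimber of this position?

13

Write each in binary and XOR column by column:
  1000  (8)
  0111  (7)
  1000  (8)
  1100  (12)
  0110  (6)
  ----
  1101  (13)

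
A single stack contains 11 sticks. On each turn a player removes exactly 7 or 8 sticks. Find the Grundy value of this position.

1

Grundy values for subtraction set {7, 8}:
k:     0  1  2  3  4  5  6  7  8  9 10 11
g(k):  0  0  0  0  0  0  0  1  1  1  1  1
So g(11) = 1.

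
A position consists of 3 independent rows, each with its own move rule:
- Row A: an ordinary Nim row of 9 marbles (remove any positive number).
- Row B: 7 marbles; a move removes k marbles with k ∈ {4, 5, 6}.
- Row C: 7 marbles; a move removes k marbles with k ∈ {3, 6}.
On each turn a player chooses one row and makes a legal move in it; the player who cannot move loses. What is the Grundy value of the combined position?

Row A is a plain Nim row of size 9, so its Grundy value is 9.
Build the Grundy sequence for row B with g(k) = mex{g(k−s) : s ∈ {4, 5, 6}, s ≤ k}:
k:     0  1  2  3  4  5  6  7
g(k):  0  0  0  0  1  1  1  1
So g(7) = 1.
Grundy values for row C (subtraction set {3, 6}):
k:     0  1  2  3  4  5  6  7
g(k):  0  0  0  1  1  1  2  2
So g(7) = 2.
The value of a disjunctive sum is the nim-sum of the parts.
Combined value = 9 XOR 1 XOR 2 = 10.

10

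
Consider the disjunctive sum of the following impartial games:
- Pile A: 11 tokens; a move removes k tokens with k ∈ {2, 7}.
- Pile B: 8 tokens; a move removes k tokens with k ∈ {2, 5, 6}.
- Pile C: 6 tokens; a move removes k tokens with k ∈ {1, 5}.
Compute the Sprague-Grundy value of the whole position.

Grundy values for pile A (subtraction set {2, 7}):
k:     0  1  2  3  4  5  6  7  8  9 10 11
g(k):  0  0  1  1  0  0  1  1  2  0  0  1
So g(11) = 1.
Build the Grundy sequence for pile B with g(k) = mex{g(k−s) : s ∈ {2, 5, 6}, s ≤ k}:
g(0) = mex{} = 0
g(1) = mex{} = 0
g(2) = mex{0} = 1
g(3) = mex{0} = 1
g(4) = mex{1} = 0
g(5) = mex{0,1} = 2
g(6) = mex{0} = 1
g(7) = mex{0,1,2} = 3
g(8) = mex{1} = 0
So g(8) = 0.
Grundy values for pile C (subtraction set {1, 5}):
g(0) = mex{} = 0
g(1) = mex{0} = 1
g(2) = mex{1} = 0
g(3) = mex{0} = 1
g(4) = mex{1} = 0
g(5) = mex{0} = 1
g(6) = mex{1} = 0
So g(6) = 0.
The value of a disjunctive sum is the nim-sum of the parts.
Combined value = 1 XOR 0 XOR 0 = 1.

1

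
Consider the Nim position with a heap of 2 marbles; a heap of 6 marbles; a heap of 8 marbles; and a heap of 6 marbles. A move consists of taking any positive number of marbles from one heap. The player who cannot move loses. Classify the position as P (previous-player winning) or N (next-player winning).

N-position

Nim-sum: 2 ⊕ 6 ⊕ 8 ⊕ 6 = 10.
The nim-sum is 10 ≠ 0, so this is an N-position: the player to move can win.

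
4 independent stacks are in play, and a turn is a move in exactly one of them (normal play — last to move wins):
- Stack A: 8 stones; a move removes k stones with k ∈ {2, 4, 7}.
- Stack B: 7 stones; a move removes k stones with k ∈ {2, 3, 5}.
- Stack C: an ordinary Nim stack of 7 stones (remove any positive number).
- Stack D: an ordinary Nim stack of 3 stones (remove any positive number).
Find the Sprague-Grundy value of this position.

5

Build the Grundy sequence for stack A with g(k) = mex{g(k−s) : s ∈ {2, 4, 7}, s ≤ k}:
k:     0  1  2  3  4  5  6  7  8
g(k):  0  0  1  1  2  2  0  3  1
So g(8) = 1.
Grundy values for stack B (subtraction set {2, 3, 5}):
g(0) = mex{} = 0
g(1) = mex{} = 0
g(2) = mex{0} = 1
g(3) = mex{0} = 1
g(4) = mex{0,1} = 2
g(5) = mex{0,1} = 2
g(6) = mex{0,1,2} = 3
g(7) = mex{1,2} = 0
So g(7) = 0.
Stack C is a plain Nim stack of size 7, so its Grundy value is 7.
Stack D is a plain Nim stack of size 3, so its Grundy value is 3.
By the Sprague-Grundy theorem, the Grundy value of a sum of independent games is the XOR of the component values.
Combined value = 1 XOR 0 XOR 7 XOR 3 = 5.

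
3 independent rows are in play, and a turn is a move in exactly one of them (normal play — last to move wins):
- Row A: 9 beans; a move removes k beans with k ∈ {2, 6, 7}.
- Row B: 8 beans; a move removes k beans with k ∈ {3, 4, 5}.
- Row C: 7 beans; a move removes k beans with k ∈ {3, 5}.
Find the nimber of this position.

2

For row A, compute g(0), g(1), … with moves {2, 6, 7}:
k:     0  1  2  3  4  5  6  7  8  9
g(k):  0  0  1  1  0  0  1  1  2  0
So g(9) = 0.
Build the Grundy sequence for row B with g(k) = mex{g(k−s) : s ∈ {3, 4, 5}, s ≤ k}:
g(0) = mex{} = 0
g(1) = mex{} = 0
g(2) = mex{} = 0
g(3) = mex{0} = 1
g(4) = mex{0} = 1
g(5) = mex{0} = 1
g(6) = mex{0,1} = 2
g(7) = mex{0,1} = 2
g(8) = mex{1} = 0
So g(8) = 0.
Grundy values for row C (subtraction set {3, 5}):
k:     0  1  2  3  4  5  6  7
g(k):  0  0  0  1  1  1  2  2
So g(7) = 2.
The value of a disjunctive sum is the nim-sum of the parts.
Combined value = 0 XOR 0 XOR 2 = 2.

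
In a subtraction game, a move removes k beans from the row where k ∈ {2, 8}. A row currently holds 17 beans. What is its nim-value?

1

Compute g(0), g(1), … for moves {2, 8}:
k:     0  1  2  3  4  5  6  7  8  9 10 11 12 13 14 15 16 17
g(k):  0  0  1  1  0  0  1  1  2  2  0  0  1  1  0  0  1  1
So g(17) = 1.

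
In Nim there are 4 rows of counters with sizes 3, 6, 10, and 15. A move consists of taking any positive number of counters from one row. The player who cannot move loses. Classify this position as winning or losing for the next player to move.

Nim-sum: 3 ⊕ 6 ⊕ 10 ⊕ 15 = 0.
The nim-sum is 0, so this is a P-position: the player to move is in a losing position under optimal play.

Losing position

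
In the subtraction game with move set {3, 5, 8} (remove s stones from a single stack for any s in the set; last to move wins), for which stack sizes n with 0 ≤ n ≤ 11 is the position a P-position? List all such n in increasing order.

0, 1, 2, 11

Grundy values for subtraction set {3, 5, 8}:
k:     0  1  2  3  4  5  6  7  8  9 10 11
g(k):  0  0  0  1  1  1  2  2  2  3  3  0
The P-positions (g = 0) in 0..11 are 0, 1, 2, 11.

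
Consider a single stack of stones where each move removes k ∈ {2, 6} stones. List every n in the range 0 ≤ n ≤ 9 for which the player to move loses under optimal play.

Build the Grundy sequence with g(k) = mex{g(k−s) : s ∈ {2, 6}, s ≤ k}:
k:     0  1  2  3  4  5  6  7  8  9
g(k):  0  0  1  1  0  0  1  1  0  0
The P-positions (g = 0) in 0..9 are 0, 1, 4, 5, 8, 9.

0, 1, 4, 5, 8, 9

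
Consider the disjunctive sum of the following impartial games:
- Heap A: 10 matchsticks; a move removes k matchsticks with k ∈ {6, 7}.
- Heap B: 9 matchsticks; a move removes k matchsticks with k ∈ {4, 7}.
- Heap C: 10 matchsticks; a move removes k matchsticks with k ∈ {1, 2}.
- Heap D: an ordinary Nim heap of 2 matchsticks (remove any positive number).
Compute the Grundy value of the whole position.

Grundy values for heap A (subtraction set {6, 7}):
g(0) = mex{} = 0
g(1) = mex{} = 0
g(2) = mex{} = 0
g(3) = mex{} = 0
g(4) = mex{} = 0
g(5) = mex{} = 0
g(6) = mex{0} = 1
g(7) = mex{0} = 1
g(8) = mex{0} = 1
g(9) = mex{0} = 1
g(10) = mex{0} = 1
So g(10) = 1.
Build the Grundy sequence for heap B with g(k) = mex{g(k−s) : s ∈ {4, 7}, s ≤ k}:
k:     0  1  2  3  4  5  6  7  8  9
g(k):  0  0  0  0  1  1  1  1  2  2
So g(9) = 2.
Build the Grundy sequence for heap C with g(k) = mex{g(k−s) : s ∈ {1, 2}, s ≤ k}:
g(0) = mex{} = 0
g(1) = mex{0} = 1
g(2) = mex{0,1} = 2
g(3) = mex{1,2} = 0
g(4) = mex{0,2} = 1
g(5) = mex{0,1} = 2
g(6) = mex{1,2} = 0
g(7) = mex{0,2} = 1
g(8) = mex{0,1} = 2
g(9) = mex{1,2} = 0
g(10) = mex{0,2} = 1
So g(10) = 1.
Heap D is a plain Nim heap of size 2, so its Grundy value is 2.
The value of a disjunctive sum is the nim-sum of the parts.
Combined value = 1 ⊕ 2 ⊕ 1 ⊕ 2 = 0.

0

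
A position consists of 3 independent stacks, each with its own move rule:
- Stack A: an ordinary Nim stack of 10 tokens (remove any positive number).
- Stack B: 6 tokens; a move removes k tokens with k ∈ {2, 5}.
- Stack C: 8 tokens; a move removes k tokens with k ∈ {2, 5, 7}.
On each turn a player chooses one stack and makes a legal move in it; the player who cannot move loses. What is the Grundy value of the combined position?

Stack A is a plain Nim stack of size 10, so its Grundy value is 10.
Build the Grundy sequence for stack B with g(k) = mex{g(k−s) : s ∈ {2, 5}, s ≤ k}:
k:     0  1  2  3  4  5  6
g(k):  0  0  1  1  0  2  1
So g(6) = 1.
For stack C, compute g(0), g(1), … with moves {2, 5, 7}:
g(0) = mex{} = 0
g(1) = mex{} = 0
g(2) = mex{0} = 1
g(3) = mex{0} = 1
g(4) = mex{1} = 0
g(5) = mex{0,1} = 2
g(6) = mex{0} = 1
g(7) = mex{0,1,2} = 3
g(8) = mex{0,1} = 2
So g(8) = 2.
By the Sprague-Grundy theorem, the Grundy value of a sum of independent games is the XOR of the component values.
Combined value = 10 ⊕ 1 ⊕ 2 = 9.

9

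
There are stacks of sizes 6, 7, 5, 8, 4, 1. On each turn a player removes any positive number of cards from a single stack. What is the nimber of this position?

Write each in binary and XOR column by column:
  0110  (6)
  0111  (7)
  0101  (5)
  1000  (8)
  0100  (4)
  0001  (1)
  ----
  1001  (9)

9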